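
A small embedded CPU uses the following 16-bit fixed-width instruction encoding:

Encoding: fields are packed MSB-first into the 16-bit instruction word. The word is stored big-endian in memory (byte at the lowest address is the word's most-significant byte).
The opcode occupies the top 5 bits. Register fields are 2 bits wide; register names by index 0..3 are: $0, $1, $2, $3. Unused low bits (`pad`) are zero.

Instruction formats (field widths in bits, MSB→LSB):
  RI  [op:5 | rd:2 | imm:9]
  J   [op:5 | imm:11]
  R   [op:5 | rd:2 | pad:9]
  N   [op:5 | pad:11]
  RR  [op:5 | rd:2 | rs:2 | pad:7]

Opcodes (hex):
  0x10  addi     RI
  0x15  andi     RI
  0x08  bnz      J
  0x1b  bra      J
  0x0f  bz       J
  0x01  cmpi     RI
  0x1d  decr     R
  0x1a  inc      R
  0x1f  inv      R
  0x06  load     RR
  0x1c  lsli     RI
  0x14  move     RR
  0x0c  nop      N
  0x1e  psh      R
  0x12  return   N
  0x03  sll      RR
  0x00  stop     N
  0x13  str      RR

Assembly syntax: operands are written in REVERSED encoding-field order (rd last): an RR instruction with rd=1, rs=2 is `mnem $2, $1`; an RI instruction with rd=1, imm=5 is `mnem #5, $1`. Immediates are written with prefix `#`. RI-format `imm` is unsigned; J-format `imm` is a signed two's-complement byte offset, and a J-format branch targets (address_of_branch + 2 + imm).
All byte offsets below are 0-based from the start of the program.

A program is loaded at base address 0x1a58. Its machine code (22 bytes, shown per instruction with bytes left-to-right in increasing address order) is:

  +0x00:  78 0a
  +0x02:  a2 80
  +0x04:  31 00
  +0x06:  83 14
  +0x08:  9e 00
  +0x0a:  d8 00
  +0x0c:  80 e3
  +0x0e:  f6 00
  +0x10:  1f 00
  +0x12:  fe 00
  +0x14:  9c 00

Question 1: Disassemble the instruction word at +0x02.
@+02  big-endian(a2 80) = 0xa280
  opcode bits[15:11]=0x14: move/RR
  rd: (w>>9)&0x3=0x1 → $1
  rs: (w>>7)&0x3=0x1 → $1

move $1, $1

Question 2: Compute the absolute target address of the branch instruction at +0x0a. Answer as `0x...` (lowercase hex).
0x1a64

+0x0a: d8 00 ⇒ word 0xd800 (big)
  top 5b → 0x1b → bra [J]
  imm: (w>>0)&0x7ff=0x0 → #0
  target = base 0x1a58 + off 0x0a + 2 + imm 0 = 0x1a64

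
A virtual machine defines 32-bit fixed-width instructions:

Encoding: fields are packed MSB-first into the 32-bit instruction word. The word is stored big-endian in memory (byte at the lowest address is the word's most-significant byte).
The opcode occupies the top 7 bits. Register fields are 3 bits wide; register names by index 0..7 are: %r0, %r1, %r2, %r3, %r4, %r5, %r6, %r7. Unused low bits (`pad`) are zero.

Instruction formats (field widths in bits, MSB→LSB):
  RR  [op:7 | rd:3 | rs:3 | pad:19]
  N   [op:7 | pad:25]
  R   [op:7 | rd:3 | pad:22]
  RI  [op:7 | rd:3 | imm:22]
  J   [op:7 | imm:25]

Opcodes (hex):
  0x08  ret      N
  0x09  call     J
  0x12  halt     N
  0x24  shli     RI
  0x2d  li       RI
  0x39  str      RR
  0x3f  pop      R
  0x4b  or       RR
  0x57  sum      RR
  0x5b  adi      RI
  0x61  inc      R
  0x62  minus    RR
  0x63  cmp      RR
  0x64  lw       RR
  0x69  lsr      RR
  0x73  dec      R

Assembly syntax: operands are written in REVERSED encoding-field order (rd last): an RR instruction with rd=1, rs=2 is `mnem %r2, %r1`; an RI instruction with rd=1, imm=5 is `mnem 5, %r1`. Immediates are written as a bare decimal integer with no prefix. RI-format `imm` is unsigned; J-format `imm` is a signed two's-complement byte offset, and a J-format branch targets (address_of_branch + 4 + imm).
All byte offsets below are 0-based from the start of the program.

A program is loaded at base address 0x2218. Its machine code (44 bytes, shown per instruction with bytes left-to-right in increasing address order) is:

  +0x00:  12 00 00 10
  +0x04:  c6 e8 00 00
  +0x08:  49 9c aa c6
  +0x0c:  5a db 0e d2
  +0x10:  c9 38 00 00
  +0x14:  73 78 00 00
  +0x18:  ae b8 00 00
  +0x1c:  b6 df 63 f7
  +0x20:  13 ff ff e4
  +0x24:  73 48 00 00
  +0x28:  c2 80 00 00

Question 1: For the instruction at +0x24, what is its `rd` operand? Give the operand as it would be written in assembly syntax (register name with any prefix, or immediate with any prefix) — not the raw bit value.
%r5

[24] 73 48 00 00 → 0x73480000
  top 7b → 0x39 → str [RR]
  rd: (w>>22)&0x7=0x5 → %r5
  rs: (w>>19)&0x7=0x1 → %r1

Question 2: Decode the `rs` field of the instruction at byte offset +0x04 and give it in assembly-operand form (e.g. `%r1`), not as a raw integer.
off 0x04: read c6 e8 00 00 as big → 0xc6e80000
  op=0xc6e80000>>25=0x63 ⇒ cmp (RR)
  rd@[24:22]=0x3 ⇒ %r3
  rs@[21:19]=0x5 ⇒ %r5

%r5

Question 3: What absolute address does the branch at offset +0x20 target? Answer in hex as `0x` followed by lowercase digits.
[20] 13 ff ff e4 → 0x13ffffe4
  opcode bits[31:25]=0x9: call/J
  imm: (w>>0)&0x1ffffff=0x1ffffe4 (s25→-28) → -28
  target = base 0x2218 + off 0x20 + 4 + imm -28 = 0x2220

0x2220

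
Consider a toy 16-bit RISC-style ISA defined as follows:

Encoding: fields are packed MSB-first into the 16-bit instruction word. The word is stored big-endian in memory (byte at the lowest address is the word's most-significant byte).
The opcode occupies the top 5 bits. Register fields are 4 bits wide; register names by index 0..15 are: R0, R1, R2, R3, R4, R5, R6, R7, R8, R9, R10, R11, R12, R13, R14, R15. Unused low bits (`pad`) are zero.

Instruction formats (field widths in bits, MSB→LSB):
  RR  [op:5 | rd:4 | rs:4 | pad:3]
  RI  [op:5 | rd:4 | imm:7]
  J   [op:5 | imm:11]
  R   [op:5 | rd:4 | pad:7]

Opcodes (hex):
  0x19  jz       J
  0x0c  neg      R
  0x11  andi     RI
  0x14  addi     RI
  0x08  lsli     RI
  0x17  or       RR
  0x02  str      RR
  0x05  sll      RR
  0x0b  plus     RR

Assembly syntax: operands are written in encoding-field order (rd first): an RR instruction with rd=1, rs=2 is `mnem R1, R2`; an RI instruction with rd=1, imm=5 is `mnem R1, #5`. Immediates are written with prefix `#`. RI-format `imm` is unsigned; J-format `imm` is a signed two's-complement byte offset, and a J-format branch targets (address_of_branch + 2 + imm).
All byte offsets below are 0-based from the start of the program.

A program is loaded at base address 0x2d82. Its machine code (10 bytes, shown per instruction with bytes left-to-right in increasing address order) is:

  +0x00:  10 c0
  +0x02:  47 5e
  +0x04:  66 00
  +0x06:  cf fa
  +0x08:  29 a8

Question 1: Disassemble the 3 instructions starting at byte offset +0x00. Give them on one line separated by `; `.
[00] 10 c0 → 0x10c0
  opcode bits[15:11]=0x2: str/RR
  rd@[10:7]=0x1 ⇒ R1
  rs@[6:3]=0x8 ⇒ R8
[02] 47 5e → 0x475e
  opcode bits[15:11]=0x8: lsli/RI
  rd@[10:7]=0xe ⇒ R14
  imm@[6:0]=0x5e ⇒ #94
[04] 66 00 → 0x6600
  opcode bits[15:11]=0xc: neg/R
  rd@[10:7]=0xc ⇒ R12

str R1, R8; lsli R14, #94; neg R12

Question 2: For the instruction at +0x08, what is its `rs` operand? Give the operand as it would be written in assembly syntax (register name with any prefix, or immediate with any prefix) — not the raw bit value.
R5

+0x08: 29 a8 ⇒ word 0x29a8 (big)
  top 5b → 0x5 → sll [RR]
  rd: (w>>7)&0xf=0x3 → R3
  rs: (w>>3)&0xf=0x5 → R5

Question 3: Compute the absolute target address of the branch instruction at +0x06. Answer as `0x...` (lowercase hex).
+0x06: cf fa ⇒ word 0xcffa (big)
  top 5b → 0x19 → jz [J]
  [10:0] imm=2042 (s11→-6) = #-6
  target = base 0x2d82 + off 0x06 + 2 + imm -6 = 0x2d84

0x2d84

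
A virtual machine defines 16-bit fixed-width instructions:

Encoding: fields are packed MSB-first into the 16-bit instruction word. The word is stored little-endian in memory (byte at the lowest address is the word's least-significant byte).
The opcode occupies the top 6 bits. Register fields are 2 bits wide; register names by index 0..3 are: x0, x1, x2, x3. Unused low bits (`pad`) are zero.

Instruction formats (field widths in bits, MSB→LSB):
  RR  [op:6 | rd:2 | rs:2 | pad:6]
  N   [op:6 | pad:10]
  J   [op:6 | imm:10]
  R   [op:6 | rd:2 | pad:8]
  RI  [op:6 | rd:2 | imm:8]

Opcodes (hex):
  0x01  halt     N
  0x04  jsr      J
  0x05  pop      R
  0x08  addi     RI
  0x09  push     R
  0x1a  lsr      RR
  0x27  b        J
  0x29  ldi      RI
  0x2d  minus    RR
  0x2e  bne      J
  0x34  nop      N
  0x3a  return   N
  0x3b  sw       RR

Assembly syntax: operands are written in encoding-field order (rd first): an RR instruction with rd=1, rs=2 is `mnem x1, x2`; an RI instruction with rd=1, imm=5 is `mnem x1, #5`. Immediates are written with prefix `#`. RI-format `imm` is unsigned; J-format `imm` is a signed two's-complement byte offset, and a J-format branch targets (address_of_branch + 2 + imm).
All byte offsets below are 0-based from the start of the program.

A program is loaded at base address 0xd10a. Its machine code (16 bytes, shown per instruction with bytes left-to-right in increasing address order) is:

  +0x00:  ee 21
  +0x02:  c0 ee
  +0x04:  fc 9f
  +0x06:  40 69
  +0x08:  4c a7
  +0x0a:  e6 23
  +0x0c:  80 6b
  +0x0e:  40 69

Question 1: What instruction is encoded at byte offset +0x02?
off 0x02: read c0 ee as little → 0xeec0
  top 6b → 0x3b → sw [RR]
  rd@[9:8]=0x2 ⇒ x2
  rs@[7:6]=0x3 ⇒ x3

sw x2, x3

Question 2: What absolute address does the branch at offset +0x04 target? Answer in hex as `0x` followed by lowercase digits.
@+04  little-endian(fc 9f) = 0x9ffc
  top 6b → 0x27 → b [J]
  imm@[9:0]=0x3fc (s10→-4) ⇒ #-4
  target = base 0xd10a + off 0x04 + 2 + imm -4 = 0xd10c

0xd10c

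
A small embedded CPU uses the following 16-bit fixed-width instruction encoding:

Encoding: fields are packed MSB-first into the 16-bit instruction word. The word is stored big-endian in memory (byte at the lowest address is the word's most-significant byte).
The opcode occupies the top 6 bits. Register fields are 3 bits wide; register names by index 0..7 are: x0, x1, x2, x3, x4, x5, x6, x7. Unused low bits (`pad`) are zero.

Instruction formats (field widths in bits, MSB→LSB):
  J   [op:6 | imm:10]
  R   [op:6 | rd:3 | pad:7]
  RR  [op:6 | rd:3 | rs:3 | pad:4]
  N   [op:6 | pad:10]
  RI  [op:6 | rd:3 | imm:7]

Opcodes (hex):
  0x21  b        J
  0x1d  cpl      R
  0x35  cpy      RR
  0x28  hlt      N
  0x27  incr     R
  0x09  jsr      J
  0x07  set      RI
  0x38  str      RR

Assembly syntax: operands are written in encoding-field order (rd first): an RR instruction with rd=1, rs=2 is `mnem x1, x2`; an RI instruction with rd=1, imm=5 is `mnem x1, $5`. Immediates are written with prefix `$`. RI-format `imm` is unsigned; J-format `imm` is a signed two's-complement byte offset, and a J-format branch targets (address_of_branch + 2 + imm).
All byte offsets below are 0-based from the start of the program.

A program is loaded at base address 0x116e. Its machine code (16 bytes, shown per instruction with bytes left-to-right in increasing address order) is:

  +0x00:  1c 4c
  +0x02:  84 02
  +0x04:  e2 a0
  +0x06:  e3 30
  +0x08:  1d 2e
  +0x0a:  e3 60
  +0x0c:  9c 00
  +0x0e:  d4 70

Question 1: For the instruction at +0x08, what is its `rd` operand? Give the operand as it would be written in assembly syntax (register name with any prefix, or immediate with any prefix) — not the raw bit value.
x2

+0x08: 1d 2e ⇒ word 0x1d2e (big)
  op=0x1d2e>>10=0x7 ⇒ set (RI)
  rd: (w>>7)&0x7=0x2 → x2
  imm: (w>>0)&0x7f=0x2e → $46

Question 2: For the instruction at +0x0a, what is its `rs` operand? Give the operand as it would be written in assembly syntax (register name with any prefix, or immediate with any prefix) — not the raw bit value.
x6

off 0x0a: read e3 60 as big → 0xe360
  top 6b → 0x38 → str [RR]
  [9:7] rd=6 = x6
  [6:4] rs=6 = x6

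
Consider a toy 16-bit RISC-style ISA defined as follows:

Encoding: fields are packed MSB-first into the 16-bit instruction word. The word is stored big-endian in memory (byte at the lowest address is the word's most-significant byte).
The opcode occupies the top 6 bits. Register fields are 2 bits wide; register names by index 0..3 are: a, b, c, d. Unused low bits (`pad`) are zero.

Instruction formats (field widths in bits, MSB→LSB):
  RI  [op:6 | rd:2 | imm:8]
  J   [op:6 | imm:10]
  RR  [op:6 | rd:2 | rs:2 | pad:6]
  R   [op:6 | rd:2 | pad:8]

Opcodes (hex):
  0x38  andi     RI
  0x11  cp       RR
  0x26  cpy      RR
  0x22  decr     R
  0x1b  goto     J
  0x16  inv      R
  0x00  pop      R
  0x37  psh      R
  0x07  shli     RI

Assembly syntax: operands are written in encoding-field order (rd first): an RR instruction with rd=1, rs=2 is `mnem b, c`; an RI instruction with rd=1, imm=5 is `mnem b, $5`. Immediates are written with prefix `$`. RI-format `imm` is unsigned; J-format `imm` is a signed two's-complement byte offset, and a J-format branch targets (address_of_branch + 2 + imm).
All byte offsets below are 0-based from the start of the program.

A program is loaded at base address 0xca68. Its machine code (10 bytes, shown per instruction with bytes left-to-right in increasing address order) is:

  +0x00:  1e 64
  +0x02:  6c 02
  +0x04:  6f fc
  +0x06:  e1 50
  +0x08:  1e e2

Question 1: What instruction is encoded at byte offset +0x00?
shli c, $100

+0x00: 1e 64 ⇒ word 0x1e64 (big)
  op=0x1e64>>10=0x7 ⇒ shli (RI)
  [9:8] rd=2 = c
  [7:0] imm=100 = $100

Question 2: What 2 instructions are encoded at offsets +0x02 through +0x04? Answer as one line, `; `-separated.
[02] 6c 02 → 0x6c02
  opcode bits[15:10]=0x1b: goto/J
  [9:0] imm=2 = $2
[04] 6f fc → 0x6ffc
  opcode bits[15:10]=0x1b: goto/J
  [9:0] imm=1020 (s10→-4) = $-4

goto $2; goto $-4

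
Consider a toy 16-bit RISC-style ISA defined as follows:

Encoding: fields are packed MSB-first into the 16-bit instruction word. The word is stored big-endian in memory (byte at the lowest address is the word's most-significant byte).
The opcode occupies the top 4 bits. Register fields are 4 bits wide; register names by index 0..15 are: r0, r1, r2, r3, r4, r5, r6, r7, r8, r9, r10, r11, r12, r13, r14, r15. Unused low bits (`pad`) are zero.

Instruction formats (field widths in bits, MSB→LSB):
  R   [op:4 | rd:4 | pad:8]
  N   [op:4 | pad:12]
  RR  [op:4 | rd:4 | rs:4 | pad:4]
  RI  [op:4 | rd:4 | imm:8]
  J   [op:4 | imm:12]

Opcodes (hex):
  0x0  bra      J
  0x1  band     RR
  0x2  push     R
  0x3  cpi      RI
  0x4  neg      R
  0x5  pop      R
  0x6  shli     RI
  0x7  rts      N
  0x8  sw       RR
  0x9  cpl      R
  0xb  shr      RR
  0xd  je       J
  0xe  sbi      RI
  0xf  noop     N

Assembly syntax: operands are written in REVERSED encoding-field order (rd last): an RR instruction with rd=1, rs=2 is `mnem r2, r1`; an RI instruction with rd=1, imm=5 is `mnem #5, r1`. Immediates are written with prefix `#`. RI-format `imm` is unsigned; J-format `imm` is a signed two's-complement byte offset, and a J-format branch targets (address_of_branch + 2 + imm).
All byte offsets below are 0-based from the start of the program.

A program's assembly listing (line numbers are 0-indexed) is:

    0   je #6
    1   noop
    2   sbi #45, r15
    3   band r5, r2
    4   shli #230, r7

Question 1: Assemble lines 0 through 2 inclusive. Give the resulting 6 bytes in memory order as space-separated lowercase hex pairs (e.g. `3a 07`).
d0 06 f0 00 ef 2d

L0: je op=0xd:4|imm=6:12 ⇒ 0xd006 ⇒ big d0 06
L1: noop op=0xf:4|pad=0:12 ⇒ 0xf000 ⇒ big f0 00
L2: sbi op=0xe:4|rd=15:4|imm=45:8 ⇒ 0xef2d ⇒ big ef 2d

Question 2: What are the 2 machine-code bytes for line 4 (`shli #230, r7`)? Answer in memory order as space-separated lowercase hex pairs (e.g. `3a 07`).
4. shli fields op=0x6:4|rd=7:4|imm=230:8 → word 67e6h → 67 e6

67 e6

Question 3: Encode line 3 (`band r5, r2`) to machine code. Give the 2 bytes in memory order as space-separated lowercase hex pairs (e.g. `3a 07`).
12 50

L3: band op=0x1:4|rd=2:4|rs=5:4|pad=0:4 ⇒ 0x1250 ⇒ big 12 50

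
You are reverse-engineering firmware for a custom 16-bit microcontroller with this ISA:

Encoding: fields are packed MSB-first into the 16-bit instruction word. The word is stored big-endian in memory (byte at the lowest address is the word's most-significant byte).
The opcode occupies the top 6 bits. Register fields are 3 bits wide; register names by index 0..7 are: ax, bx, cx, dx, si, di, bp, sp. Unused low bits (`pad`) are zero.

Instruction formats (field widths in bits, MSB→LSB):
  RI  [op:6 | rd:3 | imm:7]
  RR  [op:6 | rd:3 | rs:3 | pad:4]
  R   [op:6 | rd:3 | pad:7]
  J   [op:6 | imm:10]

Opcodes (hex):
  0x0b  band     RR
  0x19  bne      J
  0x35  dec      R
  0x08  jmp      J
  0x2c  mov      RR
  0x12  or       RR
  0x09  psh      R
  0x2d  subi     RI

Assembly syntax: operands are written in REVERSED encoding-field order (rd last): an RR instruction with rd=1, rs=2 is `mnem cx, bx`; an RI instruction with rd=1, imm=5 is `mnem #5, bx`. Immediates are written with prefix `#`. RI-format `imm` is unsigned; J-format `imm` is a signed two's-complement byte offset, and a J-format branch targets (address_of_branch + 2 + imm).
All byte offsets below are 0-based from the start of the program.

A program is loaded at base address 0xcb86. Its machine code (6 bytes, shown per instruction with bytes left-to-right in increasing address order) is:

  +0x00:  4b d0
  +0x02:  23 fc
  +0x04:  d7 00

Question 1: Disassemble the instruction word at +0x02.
@+02  big-endian(23 fc) = 0x23fc
  op=0x23fc>>10=0x8 ⇒ jmp (J)
  imm@[9:0]=0x3fc (s10→-4) ⇒ #-4

jmp #-4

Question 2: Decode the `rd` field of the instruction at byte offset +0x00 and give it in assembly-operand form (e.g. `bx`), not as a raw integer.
sp

@+00  big-endian(4b d0) = 0x4bd0
  opcode bits[15:10]=0x12: or/RR
  rd@[9:7]=0x7 ⇒ sp
  rs@[6:4]=0x5 ⇒ di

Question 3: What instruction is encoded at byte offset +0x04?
dec bp

+0x04: d7 00 ⇒ word 0xd700 (big)
  opcode bits[15:10]=0x35: dec/R
  rd: (w>>7)&0x7=0x6 → bp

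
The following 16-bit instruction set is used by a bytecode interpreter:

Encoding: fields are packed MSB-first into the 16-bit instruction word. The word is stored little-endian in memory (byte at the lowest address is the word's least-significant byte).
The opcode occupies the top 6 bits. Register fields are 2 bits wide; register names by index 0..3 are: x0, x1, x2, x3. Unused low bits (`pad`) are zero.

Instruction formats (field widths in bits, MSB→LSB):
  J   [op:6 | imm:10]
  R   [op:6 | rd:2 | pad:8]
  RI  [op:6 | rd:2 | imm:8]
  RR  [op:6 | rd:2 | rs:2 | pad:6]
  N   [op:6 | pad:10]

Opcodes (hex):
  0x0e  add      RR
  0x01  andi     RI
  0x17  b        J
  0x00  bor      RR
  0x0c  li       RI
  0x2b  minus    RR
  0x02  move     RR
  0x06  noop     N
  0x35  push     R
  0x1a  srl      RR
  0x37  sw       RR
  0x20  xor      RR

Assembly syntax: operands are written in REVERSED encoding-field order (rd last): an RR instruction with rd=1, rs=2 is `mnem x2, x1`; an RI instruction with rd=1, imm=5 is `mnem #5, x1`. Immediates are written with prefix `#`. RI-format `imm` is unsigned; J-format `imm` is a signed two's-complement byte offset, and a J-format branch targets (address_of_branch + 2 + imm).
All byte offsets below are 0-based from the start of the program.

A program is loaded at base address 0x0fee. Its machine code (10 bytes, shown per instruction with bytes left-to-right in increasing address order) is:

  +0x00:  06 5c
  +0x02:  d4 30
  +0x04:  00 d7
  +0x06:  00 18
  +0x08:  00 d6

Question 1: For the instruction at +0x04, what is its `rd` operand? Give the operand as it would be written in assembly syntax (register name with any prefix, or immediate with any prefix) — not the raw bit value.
x3

+0x04: 00 d7 ⇒ word 0xd700 (little)
  opcode bits[15:10]=0x35: push/R
  rd@[9:8]=0x3 ⇒ x3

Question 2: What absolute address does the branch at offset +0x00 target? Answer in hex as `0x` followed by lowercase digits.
off 0x00: read 06 5c as little → 0x5c06
  opcode bits[15:10]=0x17: b/J
  imm: (w>>0)&0x3ff=0x6 → #6
  target = base 0x0fee + off 0x00 + 2 + imm 6 = 0x0ff6

0x0ff6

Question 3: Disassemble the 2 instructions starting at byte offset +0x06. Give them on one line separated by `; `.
noop; push x2

[06] 00 18 → 0x1800
  op=0x1800>>10=0x6 ⇒ noop (N)
[08] 00 d6 → 0xd600
  op=0xd600>>10=0x35 ⇒ push (R)
  rd@[9:8]=0x2 ⇒ x2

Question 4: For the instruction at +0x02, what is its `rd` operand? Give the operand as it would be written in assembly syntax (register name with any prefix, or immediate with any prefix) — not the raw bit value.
x0

off 0x02: read d4 30 as little → 0x30d4
  op=0x30d4>>10=0xc ⇒ li (RI)
  rd: (w>>8)&0x3=0x0 → x0
  imm: (w>>0)&0xff=0xd4 → #212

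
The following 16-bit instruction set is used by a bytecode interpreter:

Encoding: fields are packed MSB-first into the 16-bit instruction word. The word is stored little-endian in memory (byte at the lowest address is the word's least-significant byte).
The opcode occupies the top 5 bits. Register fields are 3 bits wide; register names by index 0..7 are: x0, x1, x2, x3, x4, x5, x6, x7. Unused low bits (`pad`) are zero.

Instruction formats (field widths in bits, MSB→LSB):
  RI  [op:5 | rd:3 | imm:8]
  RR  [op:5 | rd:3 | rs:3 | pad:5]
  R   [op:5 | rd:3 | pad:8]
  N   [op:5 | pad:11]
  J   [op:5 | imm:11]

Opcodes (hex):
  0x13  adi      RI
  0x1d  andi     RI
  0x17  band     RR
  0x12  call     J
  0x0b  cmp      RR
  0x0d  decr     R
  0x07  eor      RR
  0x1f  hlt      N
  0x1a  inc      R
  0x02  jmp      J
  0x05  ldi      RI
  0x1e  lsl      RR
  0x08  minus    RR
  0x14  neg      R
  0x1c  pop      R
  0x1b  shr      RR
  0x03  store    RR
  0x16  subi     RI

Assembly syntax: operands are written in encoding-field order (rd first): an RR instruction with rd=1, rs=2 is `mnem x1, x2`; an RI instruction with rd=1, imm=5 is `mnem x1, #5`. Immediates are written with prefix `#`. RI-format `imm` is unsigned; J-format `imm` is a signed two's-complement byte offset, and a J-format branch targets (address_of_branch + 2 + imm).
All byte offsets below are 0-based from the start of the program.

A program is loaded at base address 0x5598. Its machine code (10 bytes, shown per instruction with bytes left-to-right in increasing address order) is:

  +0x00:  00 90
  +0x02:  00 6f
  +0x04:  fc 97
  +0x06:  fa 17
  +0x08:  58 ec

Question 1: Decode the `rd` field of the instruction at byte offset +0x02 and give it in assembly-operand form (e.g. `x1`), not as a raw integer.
off 0x02: read 00 6f as little → 0x6f00
  top 5b → 0xd → decr [R]
  rd: (w>>8)&0x7=0x7 → x7

x7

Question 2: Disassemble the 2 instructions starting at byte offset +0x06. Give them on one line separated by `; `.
jmp #-6; andi x4, #88

[06] fa 17 → 0x17fa
  opcode bits[15:11]=0x2: jmp/J
  imm: (w>>0)&0x7ff=0x7fa (s11→-6) → #-6
[08] 58 ec → 0xec58
  opcode bits[15:11]=0x1d: andi/RI
  rd: (w>>8)&0x7=0x4 → x4
  imm: (w>>0)&0xff=0x58 → #88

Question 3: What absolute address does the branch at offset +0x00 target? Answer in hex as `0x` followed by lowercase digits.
off 0x00: read 00 90 as little → 0x9000
  top 5b → 0x12 → call [J]
  imm: (w>>0)&0x7ff=0x0 → #0
  target = base 0x5598 + off 0x00 + 2 + imm 0 = 0x559a

0x559a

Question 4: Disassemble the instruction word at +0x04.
@+04  little-endian(fc 97) = 0x97fc
  top 5b → 0x12 → call [J]
  [10:0] imm=2044 (s11→-4) = #-4

call #-4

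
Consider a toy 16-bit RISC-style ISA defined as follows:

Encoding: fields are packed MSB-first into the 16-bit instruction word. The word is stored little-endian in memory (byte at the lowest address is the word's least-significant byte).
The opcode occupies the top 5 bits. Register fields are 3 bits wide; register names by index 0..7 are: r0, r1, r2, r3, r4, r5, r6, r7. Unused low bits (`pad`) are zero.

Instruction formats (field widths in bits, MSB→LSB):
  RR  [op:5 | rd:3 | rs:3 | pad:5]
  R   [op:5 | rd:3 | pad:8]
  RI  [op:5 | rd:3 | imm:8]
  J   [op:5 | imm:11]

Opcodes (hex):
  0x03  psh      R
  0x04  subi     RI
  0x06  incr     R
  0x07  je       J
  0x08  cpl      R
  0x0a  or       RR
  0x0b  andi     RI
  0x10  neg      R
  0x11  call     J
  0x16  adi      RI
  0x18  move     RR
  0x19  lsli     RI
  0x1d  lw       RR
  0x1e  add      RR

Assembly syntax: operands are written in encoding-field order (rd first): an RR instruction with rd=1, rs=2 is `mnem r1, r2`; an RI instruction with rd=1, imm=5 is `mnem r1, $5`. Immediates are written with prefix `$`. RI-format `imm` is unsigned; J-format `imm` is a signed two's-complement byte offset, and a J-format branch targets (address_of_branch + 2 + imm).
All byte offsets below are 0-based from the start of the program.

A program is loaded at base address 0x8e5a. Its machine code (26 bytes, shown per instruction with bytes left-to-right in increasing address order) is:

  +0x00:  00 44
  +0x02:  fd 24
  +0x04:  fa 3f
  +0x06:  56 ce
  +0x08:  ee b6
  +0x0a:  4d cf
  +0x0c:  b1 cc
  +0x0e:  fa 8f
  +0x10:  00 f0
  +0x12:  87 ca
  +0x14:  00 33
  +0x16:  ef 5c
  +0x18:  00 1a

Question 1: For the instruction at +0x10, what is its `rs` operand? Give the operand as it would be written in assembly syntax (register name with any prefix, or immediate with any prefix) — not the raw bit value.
r0

[10] 00 f0 → 0xf000
  opcode bits[15:11]=0x1e: add/RR
  rd: (w>>8)&0x7=0x0 → r0
  rs: (w>>5)&0x7=0x0 → r0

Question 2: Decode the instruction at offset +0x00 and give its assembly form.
@+00  little-endian(00 44) = 0x4400
  top 5b → 0x8 → cpl [R]
  [10:8] rd=4 = r4

cpl r4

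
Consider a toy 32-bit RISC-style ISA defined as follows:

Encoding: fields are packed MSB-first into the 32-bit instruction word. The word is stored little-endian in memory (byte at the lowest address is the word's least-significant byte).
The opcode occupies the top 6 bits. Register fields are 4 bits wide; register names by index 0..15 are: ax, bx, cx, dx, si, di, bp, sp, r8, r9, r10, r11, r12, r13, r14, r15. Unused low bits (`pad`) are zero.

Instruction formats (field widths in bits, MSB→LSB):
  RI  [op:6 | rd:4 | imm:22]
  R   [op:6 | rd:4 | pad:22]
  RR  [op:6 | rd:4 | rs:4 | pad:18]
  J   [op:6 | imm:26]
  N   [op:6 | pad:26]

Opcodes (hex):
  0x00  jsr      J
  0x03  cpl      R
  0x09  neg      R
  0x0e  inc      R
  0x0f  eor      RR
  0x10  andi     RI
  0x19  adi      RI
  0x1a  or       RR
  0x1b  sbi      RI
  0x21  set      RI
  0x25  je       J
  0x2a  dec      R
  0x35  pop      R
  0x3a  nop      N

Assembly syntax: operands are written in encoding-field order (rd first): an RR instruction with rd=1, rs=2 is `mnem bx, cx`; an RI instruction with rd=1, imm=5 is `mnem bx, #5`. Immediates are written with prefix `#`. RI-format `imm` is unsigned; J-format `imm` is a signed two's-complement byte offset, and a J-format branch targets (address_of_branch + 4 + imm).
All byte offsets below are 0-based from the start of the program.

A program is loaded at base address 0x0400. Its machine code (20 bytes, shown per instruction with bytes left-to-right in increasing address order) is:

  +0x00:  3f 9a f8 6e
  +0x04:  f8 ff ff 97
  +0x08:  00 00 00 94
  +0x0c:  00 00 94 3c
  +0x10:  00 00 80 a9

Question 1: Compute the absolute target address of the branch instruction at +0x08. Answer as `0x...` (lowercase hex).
+0x08: 00 00 00 94 ⇒ word 0x94000000 (little)
  op=0x94000000>>26=0x25 ⇒ je (J)
  imm: (w>>0)&0x3ffffff=0x0 → #0
  target = base 0x0400 + off 0x08 + 4 + imm 0 = 0x040c

0x040c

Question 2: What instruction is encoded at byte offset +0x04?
off 0x04: read f8 ff ff 97 as little → 0x97fffff8
  opcode bits[31:26]=0x25: je/J
  imm: (w>>0)&0x3ffffff=0x3fffff8 (s26→-8) → #-8

je #-8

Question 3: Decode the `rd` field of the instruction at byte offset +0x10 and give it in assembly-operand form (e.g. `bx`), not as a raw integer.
bp

[10] 00 00 80 a9 → 0xa9800000
  op=0xa9800000>>26=0x2a ⇒ dec (R)
  rd@[25:22]=0x6 ⇒ bp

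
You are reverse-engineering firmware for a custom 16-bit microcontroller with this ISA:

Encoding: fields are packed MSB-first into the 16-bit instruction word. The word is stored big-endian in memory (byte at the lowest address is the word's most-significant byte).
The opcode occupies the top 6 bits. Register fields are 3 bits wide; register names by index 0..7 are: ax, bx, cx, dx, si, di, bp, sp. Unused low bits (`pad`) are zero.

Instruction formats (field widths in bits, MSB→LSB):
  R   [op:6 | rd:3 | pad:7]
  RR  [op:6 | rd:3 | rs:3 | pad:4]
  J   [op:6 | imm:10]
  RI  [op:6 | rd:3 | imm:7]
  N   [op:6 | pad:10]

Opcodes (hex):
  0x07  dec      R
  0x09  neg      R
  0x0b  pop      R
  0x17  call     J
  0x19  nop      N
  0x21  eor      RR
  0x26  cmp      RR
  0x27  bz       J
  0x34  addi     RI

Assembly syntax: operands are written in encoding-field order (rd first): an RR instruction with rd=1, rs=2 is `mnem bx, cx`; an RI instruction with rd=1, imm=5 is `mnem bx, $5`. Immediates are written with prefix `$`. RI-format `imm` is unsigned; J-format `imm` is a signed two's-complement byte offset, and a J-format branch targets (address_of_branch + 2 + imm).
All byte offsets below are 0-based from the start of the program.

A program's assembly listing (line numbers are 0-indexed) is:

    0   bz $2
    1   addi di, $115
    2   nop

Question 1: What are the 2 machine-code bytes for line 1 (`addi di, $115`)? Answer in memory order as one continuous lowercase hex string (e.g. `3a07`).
1. addi fields op=0x34:6|rd=5:3|imm=115:7 → word d2f3h → d2 f3

d2f3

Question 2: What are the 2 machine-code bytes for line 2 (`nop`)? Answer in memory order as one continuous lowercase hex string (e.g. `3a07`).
6400

line 2 (nop): pack op=0x19:6|pad=0:10 = 0x6400; big→ 64 00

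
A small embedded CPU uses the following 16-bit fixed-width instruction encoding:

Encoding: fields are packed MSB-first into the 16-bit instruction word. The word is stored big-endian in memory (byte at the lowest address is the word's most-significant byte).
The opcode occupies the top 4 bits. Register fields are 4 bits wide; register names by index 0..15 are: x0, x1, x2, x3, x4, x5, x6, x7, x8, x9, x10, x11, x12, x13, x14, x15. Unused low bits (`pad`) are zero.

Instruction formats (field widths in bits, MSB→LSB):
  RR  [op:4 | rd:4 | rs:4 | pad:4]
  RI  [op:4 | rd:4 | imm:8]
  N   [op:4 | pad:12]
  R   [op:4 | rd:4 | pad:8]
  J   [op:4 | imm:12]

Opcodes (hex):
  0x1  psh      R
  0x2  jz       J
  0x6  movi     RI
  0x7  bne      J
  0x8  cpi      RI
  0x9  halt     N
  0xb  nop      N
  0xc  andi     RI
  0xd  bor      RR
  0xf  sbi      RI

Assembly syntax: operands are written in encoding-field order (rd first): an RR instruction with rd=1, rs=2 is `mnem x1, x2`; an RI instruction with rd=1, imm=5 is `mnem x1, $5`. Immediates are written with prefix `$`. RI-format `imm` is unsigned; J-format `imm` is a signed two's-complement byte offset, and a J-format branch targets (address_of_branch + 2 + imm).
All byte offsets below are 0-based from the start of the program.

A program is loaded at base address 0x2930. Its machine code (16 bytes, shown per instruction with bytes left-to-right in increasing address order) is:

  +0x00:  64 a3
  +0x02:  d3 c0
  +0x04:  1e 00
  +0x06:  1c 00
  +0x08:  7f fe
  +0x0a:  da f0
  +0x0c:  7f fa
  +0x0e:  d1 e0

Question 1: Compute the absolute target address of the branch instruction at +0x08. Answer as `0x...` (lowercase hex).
0x2938

+0x08: 7f fe ⇒ word 0x7ffe (big)
  opcode bits[15:12]=0x7: bne/J
  [11:0] imm=4094 (s12→-2) = $-2
  target = base 0x2930 + off 0x08 + 2 + imm -2 = 0x2938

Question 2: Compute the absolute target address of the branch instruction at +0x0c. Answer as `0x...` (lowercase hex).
0x2938

@+0c  big-endian(7f fa) = 0x7ffa
  opcode bits[15:12]=0x7: bne/J
  [11:0] imm=4090 (s12→-6) = $-6
  target = base 0x2930 + off 0x0c + 2 + imm -6 = 0x2938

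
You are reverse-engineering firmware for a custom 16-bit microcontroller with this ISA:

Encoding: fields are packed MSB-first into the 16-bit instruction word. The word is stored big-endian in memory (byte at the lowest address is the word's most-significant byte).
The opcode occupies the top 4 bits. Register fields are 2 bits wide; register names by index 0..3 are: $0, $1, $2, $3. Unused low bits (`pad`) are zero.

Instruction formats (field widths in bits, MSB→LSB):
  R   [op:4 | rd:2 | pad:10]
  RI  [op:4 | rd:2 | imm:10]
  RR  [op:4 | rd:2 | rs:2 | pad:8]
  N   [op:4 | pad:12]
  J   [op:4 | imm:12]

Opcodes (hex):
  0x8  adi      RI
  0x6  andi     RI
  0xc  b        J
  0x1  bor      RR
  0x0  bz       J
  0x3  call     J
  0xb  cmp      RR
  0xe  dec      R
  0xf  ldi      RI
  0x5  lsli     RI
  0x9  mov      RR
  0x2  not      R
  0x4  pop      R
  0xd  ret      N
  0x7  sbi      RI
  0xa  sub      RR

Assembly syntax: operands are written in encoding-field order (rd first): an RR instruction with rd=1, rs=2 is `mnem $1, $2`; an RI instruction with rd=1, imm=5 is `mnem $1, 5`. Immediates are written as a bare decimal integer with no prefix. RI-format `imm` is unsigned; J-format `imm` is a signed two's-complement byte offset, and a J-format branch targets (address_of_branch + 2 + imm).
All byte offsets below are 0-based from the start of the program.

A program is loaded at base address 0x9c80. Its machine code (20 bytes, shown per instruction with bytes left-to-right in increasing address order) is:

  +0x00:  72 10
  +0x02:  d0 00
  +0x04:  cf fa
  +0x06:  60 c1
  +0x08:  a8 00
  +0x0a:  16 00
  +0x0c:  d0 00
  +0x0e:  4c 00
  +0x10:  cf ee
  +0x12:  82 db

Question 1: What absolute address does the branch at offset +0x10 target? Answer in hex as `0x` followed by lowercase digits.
0x9c80

[10] cf ee → 0xcfee
  top 4b → 0xc → b [J]
  [11:0] imm=4078 (s12→-18) = -18
  target = base 0x9c80 + off 0x10 + 2 + imm -18 = 0x9c80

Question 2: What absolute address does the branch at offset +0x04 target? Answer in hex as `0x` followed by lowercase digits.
0x9c80

off 0x04: read cf fa as big → 0xcffa
  top 4b → 0xc → b [J]
  imm: (w>>0)&0xfff=0xffa (s12→-6) → -6
  target = base 0x9c80 + off 0x04 + 2 + imm -6 = 0x9c80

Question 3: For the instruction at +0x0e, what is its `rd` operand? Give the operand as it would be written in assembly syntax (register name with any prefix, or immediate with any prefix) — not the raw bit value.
+0x0e: 4c 00 ⇒ word 0x4c00 (big)
  top 4b → 0x4 → pop [R]
  rd@[11:10]=0x3 ⇒ $3

$3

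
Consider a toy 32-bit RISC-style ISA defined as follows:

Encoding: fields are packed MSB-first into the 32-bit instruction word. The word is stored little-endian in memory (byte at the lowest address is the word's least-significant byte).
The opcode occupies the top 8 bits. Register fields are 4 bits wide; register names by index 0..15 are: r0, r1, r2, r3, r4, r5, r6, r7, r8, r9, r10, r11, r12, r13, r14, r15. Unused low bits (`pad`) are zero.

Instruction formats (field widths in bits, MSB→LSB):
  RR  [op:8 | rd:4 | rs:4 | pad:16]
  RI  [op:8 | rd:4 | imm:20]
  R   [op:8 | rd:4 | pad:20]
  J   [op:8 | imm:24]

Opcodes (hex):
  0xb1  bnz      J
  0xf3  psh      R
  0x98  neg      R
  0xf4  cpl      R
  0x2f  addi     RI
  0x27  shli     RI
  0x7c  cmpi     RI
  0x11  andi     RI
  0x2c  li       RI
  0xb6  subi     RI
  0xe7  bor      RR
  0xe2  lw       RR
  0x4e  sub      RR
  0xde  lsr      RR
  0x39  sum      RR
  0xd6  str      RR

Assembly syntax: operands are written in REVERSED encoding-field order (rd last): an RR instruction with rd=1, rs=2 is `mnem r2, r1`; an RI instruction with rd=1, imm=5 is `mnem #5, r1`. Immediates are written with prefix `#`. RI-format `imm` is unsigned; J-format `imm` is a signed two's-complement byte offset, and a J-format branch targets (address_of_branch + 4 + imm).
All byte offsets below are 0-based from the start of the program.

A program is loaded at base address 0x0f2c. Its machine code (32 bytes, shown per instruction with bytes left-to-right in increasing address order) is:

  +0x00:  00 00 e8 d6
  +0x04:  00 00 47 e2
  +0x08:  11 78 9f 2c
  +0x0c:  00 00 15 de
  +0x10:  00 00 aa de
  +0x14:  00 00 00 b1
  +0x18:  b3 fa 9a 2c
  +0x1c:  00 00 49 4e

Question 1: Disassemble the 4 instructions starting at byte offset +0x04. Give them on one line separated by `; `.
lw r7, r4; li #1013777, r9; lsr r5, r1; lsr r10, r10

off 0x04: read 00 00 47 e2 as little → 0xe2470000
  op=0xe2470000>>24=0xe2 ⇒ lw (RR)
  rd: (w>>20)&0xf=0x4 → r4
  rs: (w>>16)&0xf=0x7 → r7
off 0x08: read 11 78 9f 2c as little → 0x2c9f7811
  op=0x2c9f7811>>24=0x2c ⇒ li (RI)
  rd: (w>>20)&0xf=0x9 → r9
  imm: (w>>0)&0xfffff=0xf7811 → #1013777
off 0x0c: read 00 00 15 de as little → 0xde150000
  op=0xde150000>>24=0xde ⇒ lsr (RR)
  rd: (w>>20)&0xf=0x1 → r1
  rs: (w>>16)&0xf=0x5 → r5
off 0x10: read 00 00 aa de as little → 0xdeaa0000
  op=0xdeaa0000>>24=0xde ⇒ lsr (RR)
  rd: (w>>20)&0xf=0xa → r10
  rs: (w>>16)&0xf=0xa → r10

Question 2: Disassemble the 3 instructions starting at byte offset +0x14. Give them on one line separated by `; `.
bnz #0; li #719539, r9; sub r9, r4

+0x14: 00 00 00 b1 ⇒ word 0xb1000000 (little)
  op=0xb1000000>>24=0xb1 ⇒ bnz (J)
  [23:0] imm=0 = #0
+0x18: b3 fa 9a 2c ⇒ word 0x2c9afab3 (little)
  op=0x2c9afab3>>24=0x2c ⇒ li (RI)
  [23:20] rd=9 = r9
  [19:0] imm=719539 = #719539
+0x1c: 00 00 49 4e ⇒ word 0x4e490000 (little)
  op=0x4e490000>>24=0x4e ⇒ sub (RR)
  [23:20] rd=4 = r4
  [19:16] rs=9 = r9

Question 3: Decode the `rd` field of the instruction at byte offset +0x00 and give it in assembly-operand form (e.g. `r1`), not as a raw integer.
[00] 00 00 e8 d6 → 0xd6e80000
  op=0xd6e80000>>24=0xd6 ⇒ str (RR)
  [23:20] rd=14 = r14
  [19:16] rs=8 = r8

r14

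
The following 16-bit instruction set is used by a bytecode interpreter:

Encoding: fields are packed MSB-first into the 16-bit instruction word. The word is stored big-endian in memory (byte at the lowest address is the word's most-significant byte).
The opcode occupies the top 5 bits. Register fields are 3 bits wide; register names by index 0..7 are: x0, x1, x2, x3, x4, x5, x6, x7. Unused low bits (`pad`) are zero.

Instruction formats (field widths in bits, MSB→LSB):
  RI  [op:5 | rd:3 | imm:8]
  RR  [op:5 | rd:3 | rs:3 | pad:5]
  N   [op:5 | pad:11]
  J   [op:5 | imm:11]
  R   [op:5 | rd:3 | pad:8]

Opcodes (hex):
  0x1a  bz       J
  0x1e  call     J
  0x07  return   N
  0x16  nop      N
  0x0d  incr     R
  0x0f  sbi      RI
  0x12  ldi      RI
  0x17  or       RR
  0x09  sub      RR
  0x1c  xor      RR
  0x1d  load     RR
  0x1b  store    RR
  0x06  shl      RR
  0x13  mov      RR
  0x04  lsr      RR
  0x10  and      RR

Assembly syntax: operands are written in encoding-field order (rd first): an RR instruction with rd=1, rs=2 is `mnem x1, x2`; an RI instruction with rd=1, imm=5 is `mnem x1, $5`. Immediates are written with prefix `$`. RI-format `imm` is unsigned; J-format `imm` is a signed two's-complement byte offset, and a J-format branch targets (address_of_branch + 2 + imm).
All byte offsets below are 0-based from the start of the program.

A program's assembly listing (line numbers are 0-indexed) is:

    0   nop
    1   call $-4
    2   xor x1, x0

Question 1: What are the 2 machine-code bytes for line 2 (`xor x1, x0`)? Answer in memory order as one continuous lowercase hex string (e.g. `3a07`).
line 2 (xor): pack op=0x1c:5|rd=1:3|rs=0:3|pad=0:5 = 0xe100; big→ e1 00

e100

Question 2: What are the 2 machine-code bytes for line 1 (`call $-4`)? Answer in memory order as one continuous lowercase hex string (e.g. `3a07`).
line 1 (call): pack op=0x1e:5|imm=-4:11 = 0xf7fc; big→ f7 fc

f7fc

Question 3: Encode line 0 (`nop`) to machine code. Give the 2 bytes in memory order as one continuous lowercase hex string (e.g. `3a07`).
b000

L0: nop op=0x16:5|pad=0:11 ⇒ 0xb000 ⇒ big b0 00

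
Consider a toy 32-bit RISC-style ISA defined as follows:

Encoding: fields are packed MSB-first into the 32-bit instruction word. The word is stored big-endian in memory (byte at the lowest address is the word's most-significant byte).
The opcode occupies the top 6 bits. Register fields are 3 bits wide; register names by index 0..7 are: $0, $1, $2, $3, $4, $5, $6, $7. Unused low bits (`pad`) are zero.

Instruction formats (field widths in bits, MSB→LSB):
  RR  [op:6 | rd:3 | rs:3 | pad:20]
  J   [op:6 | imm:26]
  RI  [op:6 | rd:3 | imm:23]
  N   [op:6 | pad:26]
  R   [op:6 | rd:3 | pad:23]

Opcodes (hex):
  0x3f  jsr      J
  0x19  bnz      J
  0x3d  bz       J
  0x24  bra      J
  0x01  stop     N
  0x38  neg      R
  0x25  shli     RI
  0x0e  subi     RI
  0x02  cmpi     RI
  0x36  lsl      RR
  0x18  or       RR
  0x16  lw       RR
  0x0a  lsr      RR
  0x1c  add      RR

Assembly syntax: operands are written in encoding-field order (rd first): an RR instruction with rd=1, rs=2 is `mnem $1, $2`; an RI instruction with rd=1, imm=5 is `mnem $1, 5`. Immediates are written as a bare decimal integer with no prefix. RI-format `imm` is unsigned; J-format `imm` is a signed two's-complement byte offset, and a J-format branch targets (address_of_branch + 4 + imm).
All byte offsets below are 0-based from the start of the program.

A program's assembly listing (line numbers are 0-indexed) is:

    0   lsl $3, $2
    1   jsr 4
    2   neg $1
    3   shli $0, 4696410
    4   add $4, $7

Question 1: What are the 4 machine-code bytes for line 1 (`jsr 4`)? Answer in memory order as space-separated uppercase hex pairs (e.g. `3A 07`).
FC 00 00 04

1. jsr fields op=0x3f:6|imm=4:26 → word fc000004h → fc 00 00 04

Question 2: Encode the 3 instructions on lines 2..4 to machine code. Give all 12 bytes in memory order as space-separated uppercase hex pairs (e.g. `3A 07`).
2. neg fields op=0x38:6|rd=1:3|pad=0:23 → word e0800000h → e0 80 00 00
3. shli fields op=0x25:6|rd=0:3|imm=4696410:23 → word 9447a95ah → 94 47 a9 5a
4. add fields op=0x1c:6|rd=4:3|rs=7:3|pad=0:20 → word 72700000h → 72 70 00 00

E0 80 00 00 94 47 A9 5A 72 70 00 00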